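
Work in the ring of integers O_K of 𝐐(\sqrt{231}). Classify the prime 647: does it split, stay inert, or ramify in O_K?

Since 231 ≢ 1 mod 4, the ring of integers is ℤ[√231] with discriminant 4·231 = 924.
disc(K) = 924 is not divisible by 647; 647 is unramified.
Compute (231/647) via Euler: 231^((647-1)/2) mod 647 = 646, so (231/647) = -1.
d is a non-residue mod p, hence 647 remains inert in O_K.

inert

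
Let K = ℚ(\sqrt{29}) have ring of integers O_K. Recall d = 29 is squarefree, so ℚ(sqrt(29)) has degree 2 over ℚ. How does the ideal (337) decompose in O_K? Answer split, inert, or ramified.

inert — (337) stays prime in O_K

Since 29 ≡ 1 mod 4, the ring of integers is ℤ[(1+√29)/2] with discriminant 29.
337 ∤ 29, so 337 is unramified.
Compute (29/337) via Euler: 29^((337-1)/2) mod 337 = 336, so (29/337) = -1.
d is a non-residue mod p, hence 337 remains inert in O_K.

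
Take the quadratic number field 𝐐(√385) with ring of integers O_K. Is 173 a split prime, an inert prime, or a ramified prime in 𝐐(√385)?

d = 385 ≡ 1 (mod 4), so O_K = ℤ[(1+√385)/2] and disc(K) = d = 385.
173 ∤ 385, so 173 is unramified.
(385/173) = 39^86 mod 173 = 172, giving Legendre symbol -1.
(385/173) = -1, so 173 is inert.

remains prime (inert)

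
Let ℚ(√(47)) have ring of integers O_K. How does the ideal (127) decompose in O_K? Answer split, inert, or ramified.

d = 47 ≡ 3 (mod 4), so O_K = ℤ[√47] and disc(K) = 4d = 188.
Since gcd(127, 188) = 1 the prime 127 does not ramify.
Compute (47/127) via Euler: 47^((127-1)/2) mod 127 = 1, so (47/127) = 1.
Legendre symbol 1 ⇒ 127 is split.

split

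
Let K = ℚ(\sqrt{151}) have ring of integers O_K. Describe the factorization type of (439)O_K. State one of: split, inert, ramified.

d = 151 ≡ 3 (mod 4), so O_K = ℤ[√151] and disc(K) = 4d = 604.
disc(K) = 604 is not divisible by 439; 439 is unramified.
Legendre symbol by Euler's criterion: (151/439) ≡ 151^219 ≡ 438 (mod 439), i.e. (151/439) = -1.
d is a non-residue mod p, hence 439 remains inert in O_K.

inert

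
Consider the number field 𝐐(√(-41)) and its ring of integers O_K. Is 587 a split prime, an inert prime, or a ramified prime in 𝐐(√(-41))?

d = -41 ≡ 3 (mod 4), so O_K = ℤ[√-41] and disc(K) = 4d = -164.
disc(K) = -164 is not divisible by 587; 587 is unramified.
(-41/587) = 546^293 mod 587 = 1, giving Legendre symbol 1.
(-41/587) = 1, so 587 splits.

p splits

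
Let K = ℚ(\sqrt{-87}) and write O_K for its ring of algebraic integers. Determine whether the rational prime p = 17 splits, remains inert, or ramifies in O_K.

split

Since -87 ≡ 1 mod 4, the ring of integers is ℤ[(1+√-87)/2] with discriminant -87.
Since gcd(17, -87) = 1 the prime 17 does not ramify.
Euler's criterion: (-87)^8 mod 17 = 1. Thus (-87|17) = 1.
(-87/17) = 1, so 17 splits.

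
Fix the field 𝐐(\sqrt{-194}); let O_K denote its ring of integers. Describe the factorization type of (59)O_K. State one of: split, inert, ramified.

d = -194 ≡ 2 (mod 4), so O_K = ℤ[√-194] and disc(K) = 4d = -776.
Since gcd(59, -776) = 1 the prime 59 does not ramify.
(-194/59) = 42^29 mod 59 = 58, giving Legendre symbol -1.
d is a non-residue mod p, hence 59 remains inert in O_K.

59 remains inert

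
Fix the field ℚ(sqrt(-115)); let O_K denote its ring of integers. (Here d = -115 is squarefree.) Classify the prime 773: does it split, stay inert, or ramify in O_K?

Since -115 ≡ 1 mod 4, the ring of integers is ℤ[(1+√-115)/2] with discriminant -115.
773 ∤ -115, so 773 is unramified.
(-115/773) = 658^386 mod 773 = 1, giving Legendre symbol 1.
Legendre symbol 1 ⇒ 773 is split.

773 splits in O_K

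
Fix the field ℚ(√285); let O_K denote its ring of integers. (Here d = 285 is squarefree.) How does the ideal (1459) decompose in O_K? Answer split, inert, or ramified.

Since 285 ≡ 1 mod 4, the ring of integers is ℤ[(1+√285)/2] with discriminant 285.
1459 ∤ 285, so 1459 is unramified.
Legendre symbol by Euler's criterion: (285/1459) ≡ 285^729 ≡ 1458 (mod 1459), i.e. (285/1459) = -1.
d is a non-residue mod p, hence 1459 remains inert in O_K.

remains prime (inert)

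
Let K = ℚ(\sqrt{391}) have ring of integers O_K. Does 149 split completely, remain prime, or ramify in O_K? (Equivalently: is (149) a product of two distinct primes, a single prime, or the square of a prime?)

391 mod 4 = 3, hence disc K = 4·391 = 1564 and O_K = ℤ[√391].
disc(K) = 1564 is not divisible by 149; 149 is unramified.
Legendre symbol by Euler's criterion: (391/149) ≡ 391^74 ≡ 148 (mod 149), i.e. (391/149) = -1.
d is a non-residue mod p, hence 149 remains inert in O_K.

149 remains inert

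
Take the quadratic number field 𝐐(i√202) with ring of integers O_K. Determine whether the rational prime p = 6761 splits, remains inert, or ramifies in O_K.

Since -202 ≢ 1 mod 4, the ring of integers is ℤ[√-202] with discriminant 4·(-202) = -808.
6761 ∤ -808, so 6761 is unramified.
Legendre symbol by Euler's criterion: (-202/6761) ≡ (-202)^3380 ≡ 1 (mod 6761), i.e. (-202/6761) = 1.
d is a quadratic residue mod p, hence 6761 splits in O_K.

split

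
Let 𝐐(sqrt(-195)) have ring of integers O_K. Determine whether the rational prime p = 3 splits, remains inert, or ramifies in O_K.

ramified

Since -195 ≡ 1 mod 4, the ring of integers is ℤ[(1+√-195)/2] with discriminant -195.
3 divides disc(K) = -195, so 3 ramifies.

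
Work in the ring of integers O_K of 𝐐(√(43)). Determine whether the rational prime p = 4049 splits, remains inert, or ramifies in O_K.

d = 43 ≡ 3 (mod 4), so O_K = ℤ[√43] and disc(K) = 4d = 172.
disc(K) = 172 is not divisible by 4049; 4049 is unramified.
Euler's criterion: 43^2024 mod 4049 = 4048. Thus (43|4049) = -1.
(43/4049) = -1, so 4049 is inert.

p is inert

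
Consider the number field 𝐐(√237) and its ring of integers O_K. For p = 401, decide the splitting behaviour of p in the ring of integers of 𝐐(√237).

Since 237 ≡ 1 mod 4, the ring of integers is ℤ[(1+√237)/2] with discriminant 237.
401 ∤ 237, so 401 is unramified.
(237/401) = 237^200 mod 401 = 1, giving Legendre symbol 1.
(237/401) = 1, so 401 splits.

split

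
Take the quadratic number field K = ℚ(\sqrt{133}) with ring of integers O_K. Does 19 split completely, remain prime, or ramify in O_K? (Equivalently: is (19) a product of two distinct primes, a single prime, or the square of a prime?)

p ramifies

Since 133 ≡ 1 mod 4, the ring of integers is ℤ[(1+√133)/2] with discriminant 133.
Ramification test: 19 | 133. The prime 19 ramifies in K.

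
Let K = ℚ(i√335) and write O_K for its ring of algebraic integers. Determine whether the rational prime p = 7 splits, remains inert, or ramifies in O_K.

7 splits in O_K

-335 mod 4 = 1, hence disc K = -335 and O_K = ℤ[(1+√-335)/2].
disc(K) = -335 is not divisible by 7; 7 is unramified.
Compute (-335/7) via Euler: 1^((7-1)/2) mod 7 = 1, so (-335/7) = 1.
(-335/7) = 1, so 7 splits.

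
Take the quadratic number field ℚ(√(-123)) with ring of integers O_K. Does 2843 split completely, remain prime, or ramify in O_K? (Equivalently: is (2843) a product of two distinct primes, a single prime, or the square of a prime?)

d = -123 ≡ 1 (mod 4), so O_K = ℤ[(1+√-123)/2] and disc(K) = d = -123.
disc(K) = -123 is not divisible by 2843; 2843 is unramified.
Legendre symbol by Euler's criterion: (-123/2843) ≡ (-123)^1421 ≡ 1 (mod 2843), i.e. (-123/2843) = 1.
(-123/2843) = 1, so 2843 splits.

split — (2843) = 𝔭₁𝔭₂ with 𝔭₁ ≠ 𝔭₂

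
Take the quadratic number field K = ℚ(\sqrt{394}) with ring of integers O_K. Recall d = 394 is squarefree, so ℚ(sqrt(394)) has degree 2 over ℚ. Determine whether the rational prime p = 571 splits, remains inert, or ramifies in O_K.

p splits

d = 394 ≡ 2 (mod 4), so O_K = ℤ[√394] and disc(K) = 4d = 1576.
571 ∤ 1576, so 571 is unramified.
(394/571) = 394^285 mod 571 = 1, giving Legendre symbol 1.
Legendre symbol 1 ⇒ 571 is split.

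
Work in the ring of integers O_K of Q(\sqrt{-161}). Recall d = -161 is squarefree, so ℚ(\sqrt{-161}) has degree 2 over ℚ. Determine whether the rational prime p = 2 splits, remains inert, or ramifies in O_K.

d = -161 ≡ 3 (mod 4), so O_K = ℤ[√-161] and disc(K) = 4d = -644.
disc(K) = -644 = 2·(-322), so p = 2 is ramified.

ramifies in O_K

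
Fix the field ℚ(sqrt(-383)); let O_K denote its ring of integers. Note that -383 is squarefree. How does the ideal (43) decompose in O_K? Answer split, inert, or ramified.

43 splits in O_K

-383 mod 4 = 1, hence disc K = -383 and O_K = ℤ[(1+√-383)/2].
disc(K) = -383 is not divisible by 43; 43 is unramified.
(-383/43) = 4^21 mod 43 = 1, giving Legendre symbol 1.
d is a quadratic residue mod p, hence 43 splits in O_K.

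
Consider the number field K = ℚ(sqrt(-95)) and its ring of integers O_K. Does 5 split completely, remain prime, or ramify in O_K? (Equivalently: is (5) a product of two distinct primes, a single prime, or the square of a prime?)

ramified — (5) = 𝔭²

d = -95 ≡ 1 (mod 4), so O_K = ℤ[(1+√-95)/2] and disc(K) = d = -95.
disc(K) = -95 = 5·(-19), so p = 5 is ramified.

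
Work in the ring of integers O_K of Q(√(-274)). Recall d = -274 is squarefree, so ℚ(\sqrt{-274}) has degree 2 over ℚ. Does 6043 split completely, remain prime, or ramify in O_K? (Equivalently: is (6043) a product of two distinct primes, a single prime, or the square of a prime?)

-274 mod 4 = 2, hence disc K = 4·(-274) = -1096 and O_K = ℤ[√-274].
6043 ∤ -1096, so 6043 is unramified.
Compute (-274/6043) via Euler: 5769^((6043-1)/2) mod 6043 = 1, so (-274/6043) = 1.
d is a quadratic residue mod p, hence 6043 splits in O_K.

split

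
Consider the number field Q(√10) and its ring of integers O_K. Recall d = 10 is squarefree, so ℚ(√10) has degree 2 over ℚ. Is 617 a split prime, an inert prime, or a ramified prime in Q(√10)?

p is inert

10 mod 4 = 2, hence disc K = 4·10 = 40 and O_K = ℤ[√10].
617 ∤ 40, so 617 is unramified.
Legendre symbol by Euler's criterion: (10/617) ≡ 10^308 ≡ 616 (mod 617), i.e. (10/617) = -1.
d is a non-residue mod p, hence 617 remains inert in O_K.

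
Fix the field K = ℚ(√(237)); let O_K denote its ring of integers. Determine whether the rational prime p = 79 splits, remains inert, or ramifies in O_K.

ramified

d = 237 ≡ 1 (mod 4), so O_K = ℤ[(1+√237)/2] and disc(K) = d = 237.
disc(K) = 237 = 79·3, so p = 79 is ramified.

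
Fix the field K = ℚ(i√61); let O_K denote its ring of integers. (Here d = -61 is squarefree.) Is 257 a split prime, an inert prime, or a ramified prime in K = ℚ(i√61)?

split

-61 mod 4 = 3, hence disc K = 4·(-61) = -244 and O_K = ℤ[√-61].
disc(K) = -244 is not divisible by 257; 257 is unramified.
Compute (-61/257) via Euler: 196^((257-1)/2) mod 257 = 1, so (-61/257) = 1.
(-61/257) = 1, so 257 splits.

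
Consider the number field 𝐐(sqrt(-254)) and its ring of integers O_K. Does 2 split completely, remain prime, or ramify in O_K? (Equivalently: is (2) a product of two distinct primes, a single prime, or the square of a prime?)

Since -254 ≢ 1 mod 4, the ring of integers is ℤ[√-254] with discriminant 4·(-254) = -1016.
Ramification test: 2 | -1016. The prime 2 ramifies in K.

2 is ramified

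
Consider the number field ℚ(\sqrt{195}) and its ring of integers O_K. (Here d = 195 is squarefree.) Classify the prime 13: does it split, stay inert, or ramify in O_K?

p ramifies

d = 195 ≡ 3 (mod 4), so O_K = ℤ[√195] and disc(K) = 4d = 780.
Ramification test: 13 | 780. The prime 13 ramifies in K.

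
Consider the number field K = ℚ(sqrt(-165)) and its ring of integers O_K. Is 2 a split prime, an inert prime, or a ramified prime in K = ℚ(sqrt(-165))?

d = -165 ≡ 3 (mod 4), so O_K = ℤ[√-165] and disc(K) = 4d = -660.
Ramification test: 2 | -660. The prime 2 ramifies in K.

ramifies in O_K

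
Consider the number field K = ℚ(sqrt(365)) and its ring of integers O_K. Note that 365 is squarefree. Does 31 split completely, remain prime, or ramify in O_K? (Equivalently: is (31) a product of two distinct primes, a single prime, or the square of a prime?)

d = 365 ≡ 1 (mod 4), so O_K = ℤ[(1+√365)/2] and disc(K) = d = 365.
31 ∤ 365, so 31 is unramified.
(365/31) = 24^15 mod 31 = 30, giving Legendre symbol -1.
d is a non-residue mod p, hence 31 remains inert in O_K.

inert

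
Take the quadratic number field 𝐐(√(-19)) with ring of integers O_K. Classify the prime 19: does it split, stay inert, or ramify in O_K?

d = -19 ≡ 1 (mod 4), so O_K = ℤ[(1+√-19)/2] and disc(K) = d = -19.
disc(K) = -19 = 19·(-1), so p = 19 is ramified.

ramifies in O_K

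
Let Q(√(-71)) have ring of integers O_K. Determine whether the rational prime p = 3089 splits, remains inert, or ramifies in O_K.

d = -71 ≡ 1 (mod 4), so O_K = ℤ[(1+√-71)/2] and disc(K) = d = -71.
3089 ∤ -71, so 3089 is unramified.
(-71/3089) = 3018^1544 mod 3089 = 1, giving Legendre symbol 1.
Legendre symbol 1 ⇒ 3089 is split.

p splits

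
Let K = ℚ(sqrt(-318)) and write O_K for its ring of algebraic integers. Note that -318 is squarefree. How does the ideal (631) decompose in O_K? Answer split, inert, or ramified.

-318 mod 4 = 2, hence disc K = 4·(-318) = -1272 and O_K = ℤ[√-318].
disc(K) = -1272 is not divisible by 631; 631 is unramified.
Compute (-318/631) via Euler: 313^((631-1)/2) mod 631 = 630, so (-318/631) = -1.
Legendre symbol -1 ⇒ 631 is inert.

remains prime (inert)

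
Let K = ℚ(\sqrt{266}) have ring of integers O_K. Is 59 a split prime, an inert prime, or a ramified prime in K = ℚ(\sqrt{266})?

266 mod 4 = 2, hence disc K = 4·266 = 1064 and O_K = ℤ[√266].
Since gcd(59, 1064) = 1 the prime 59 does not ramify.
Euler's criterion: 266^29 mod 59 = 58. Thus (266|59) = -1.
d is a non-residue mod p, hence 59 remains inert in O_K.

59 remains inert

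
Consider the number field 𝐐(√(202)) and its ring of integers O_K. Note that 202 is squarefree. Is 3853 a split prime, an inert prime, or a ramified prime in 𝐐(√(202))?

splits completely

202 mod 4 = 2, hence disc K = 4·202 = 808 and O_K = ℤ[√202].
Since gcd(3853, 808) = 1 the prime 3853 does not ramify.
Euler's criterion: 202^1926 mod 3853 = 1. Thus (202|3853) = 1.
(202/3853) = 1, so 3853 splits.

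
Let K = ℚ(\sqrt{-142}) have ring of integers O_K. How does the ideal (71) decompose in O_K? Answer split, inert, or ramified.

Since -142 ≢ 1 mod 4, the ring of integers is ℤ[√-142] with discriminant 4·(-142) = -568.
Ramification test: 71 | -568. The prime 71 ramifies in K.

ramifies in O_K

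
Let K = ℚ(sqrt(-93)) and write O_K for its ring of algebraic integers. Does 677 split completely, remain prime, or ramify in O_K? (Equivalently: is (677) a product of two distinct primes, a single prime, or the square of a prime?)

p splits

d = -93 ≡ 3 (mod 4), so O_K = ℤ[√-93] and disc(K) = 4d = -372.
disc(K) = -372 is not divisible by 677; 677 is unramified.
(-93/677) = 584^338 mod 677 = 1, giving Legendre symbol 1.
(-93/677) = 1, so 677 splits.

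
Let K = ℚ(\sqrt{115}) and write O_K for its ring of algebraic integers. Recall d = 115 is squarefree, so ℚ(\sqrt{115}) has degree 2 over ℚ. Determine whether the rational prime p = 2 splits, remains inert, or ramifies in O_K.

ramified — (2) = 𝔭²

d = 115 ≡ 3 (mod 4), so O_K = ℤ[√115] and disc(K) = 4d = 460.
disc(K) = 460 = 2·230, so p = 2 is ramified.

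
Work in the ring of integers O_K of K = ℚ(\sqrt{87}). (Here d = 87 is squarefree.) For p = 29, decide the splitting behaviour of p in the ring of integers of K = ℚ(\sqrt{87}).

ramified

Since 87 ≢ 1 mod 4, the ring of integers is ℤ[√87] with discriminant 4·87 = 348.
Ramification test: 29 | 348. The prime 29 ramifies in K.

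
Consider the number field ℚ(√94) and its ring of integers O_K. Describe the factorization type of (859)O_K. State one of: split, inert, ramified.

p is inert

Since 94 ≢ 1 mod 4, the ring of integers is ℤ[√94] with discriminant 4·94 = 376.
859 ∤ 376, so 859 is unramified.
Euler's criterion: 94^429 mod 859 = 858. Thus (94|859) = -1.
(94/859) = -1, so 859 is inert.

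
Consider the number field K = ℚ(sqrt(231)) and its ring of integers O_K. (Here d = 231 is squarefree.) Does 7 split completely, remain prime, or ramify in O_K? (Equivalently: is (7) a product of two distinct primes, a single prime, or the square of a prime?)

Since 231 ≢ 1 mod 4, the ring of integers is ℤ[√231] with discriminant 4·231 = 924.
Ramification test: 7 | 924. The prime 7 ramifies in K.

ramified — (7) = 𝔭²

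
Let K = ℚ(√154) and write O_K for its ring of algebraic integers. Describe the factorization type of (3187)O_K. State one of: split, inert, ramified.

split

d = 154 ≡ 2 (mod 4), so O_K = ℤ[√154] and disc(K) = 4d = 616.
Since gcd(3187, 616) = 1 the prime 3187 does not ramify.
Legendre symbol by Euler's criterion: (154/3187) ≡ 154^1593 ≡ 1 (mod 3187), i.e. (154/3187) = 1.
(154/3187) = 1, so 3187 splits.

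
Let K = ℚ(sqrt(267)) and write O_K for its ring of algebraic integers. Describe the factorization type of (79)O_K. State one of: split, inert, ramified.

inert

Since 267 ≢ 1 mod 4, the ring of integers is ℤ[√267] with discriminant 4·267 = 1068.
Since gcd(79, 1068) = 1 the prime 79 does not ramify.
Legendre symbol by Euler's criterion: (267/79) ≡ 267^39 ≡ 78 (mod 79), i.e. (267/79) = -1.
Legendre symbol -1 ⇒ 79 is inert.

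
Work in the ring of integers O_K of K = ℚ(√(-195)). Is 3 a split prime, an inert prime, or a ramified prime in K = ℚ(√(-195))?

Since -195 ≡ 1 mod 4, the ring of integers is ℤ[(1+√-195)/2] with discriminant -195.
Ramification test: 3 | -195. The prime 3 ramifies in K.

ramified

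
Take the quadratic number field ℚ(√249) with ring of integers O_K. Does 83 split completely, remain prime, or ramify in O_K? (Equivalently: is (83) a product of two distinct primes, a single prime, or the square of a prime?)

249 mod 4 = 1, hence disc K = 249 and O_K = ℤ[(1+√249)/2].
83 divides disc(K) = 249, so 83 ramifies.

83 is ramified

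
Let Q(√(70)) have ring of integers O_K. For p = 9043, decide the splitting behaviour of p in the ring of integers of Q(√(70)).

70 mod 4 = 2, hence disc K = 4·70 = 280 and O_K = ℤ[√70].
9043 ∤ 280, so 9043 is unramified.
Legendre symbol by Euler's criterion: (70/9043) ≡ 70^4521 ≡ 1 (mod 9043), i.e. (70/9043) = 1.
(70/9043) = 1, so 9043 splits.

splits completely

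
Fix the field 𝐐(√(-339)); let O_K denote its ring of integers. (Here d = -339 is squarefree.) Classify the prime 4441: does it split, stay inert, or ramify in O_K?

p is inert

d = -339 ≡ 1 (mod 4), so O_K = ℤ[(1+√-339)/2] and disc(K) = d = -339.
disc(K) = -339 is not divisible by 4441; 4441 is unramified.
Legendre symbol by Euler's criterion: (-339/4441) ≡ (-339)^2220 ≡ 4440 (mod 4441), i.e. (-339/4441) = -1.
Legendre symbol -1 ⇒ 4441 is inert.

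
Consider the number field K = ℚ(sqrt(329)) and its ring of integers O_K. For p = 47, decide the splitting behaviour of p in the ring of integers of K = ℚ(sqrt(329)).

d = 329 ≡ 1 (mod 4), so O_K = ℤ[(1+√329)/2] and disc(K) = d = 329.
disc(K) = 329 = 47·7, so p = 47 is ramified.

p ramifies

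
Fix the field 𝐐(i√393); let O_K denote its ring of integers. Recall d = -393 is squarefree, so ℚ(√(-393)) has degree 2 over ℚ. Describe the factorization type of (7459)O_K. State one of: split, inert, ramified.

7459 remains inert

d = -393 ≡ 3 (mod 4), so O_K = ℤ[√-393] and disc(K) = 4d = -1572.
disc(K) = -1572 is not divisible by 7459; 7459 is unramified.
Euler's criterion: (-393)^3729 mod 7459 = 7458. Thus (-393|7459) = -1.
(-393/7459) = -1, so 7459 is inert.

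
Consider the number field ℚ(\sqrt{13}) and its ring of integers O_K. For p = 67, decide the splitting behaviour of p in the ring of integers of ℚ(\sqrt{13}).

Since 13 ≡ 1 mod 4, the ring of integers is ℤ[(1+√13)/2] with discriminant 13.
Since gcd(67, 13) = 1 the prime 67 does not ramify.
(13/67) = 13^33 mod 67 = 66, giving Legendre symbol -1.
(13/67) = -1, so 67 is inert.

inert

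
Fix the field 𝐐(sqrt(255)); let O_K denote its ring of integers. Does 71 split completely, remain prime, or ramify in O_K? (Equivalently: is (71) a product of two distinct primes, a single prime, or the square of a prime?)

Since 255 ≢ 1 mod 4, the ring of integers is ℤ[√255] with discriminant 4·255 = 1020.
Since gcd(71, 1020) = 1 the prime 71 does not ramify.
Euler's criterion: 255^35 mod 71 = 70. Thus (255|71) = -1.
d is a non-residue mod p, hence 71 remains inert in O_K.

inert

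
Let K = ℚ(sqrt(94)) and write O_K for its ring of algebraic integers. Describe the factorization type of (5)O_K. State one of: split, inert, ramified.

5 splits in O_K

Since 94 ≢ 1 mod 4, the ring of integers is ℤ[√94] with discriminant 4·94 = 376.
Since gcd(5, 376) = 1 the prime 5 does not ramify.
Euler's criterion: 94^2 mod 5 = 1. Thus (94|5) = 1.
(94/5) = 1, so 5 splits.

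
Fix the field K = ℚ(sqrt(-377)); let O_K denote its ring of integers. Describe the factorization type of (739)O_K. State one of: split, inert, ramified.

inert

-377 mod 4 = 3, hence disc K = 4·(-377) = -1508 and O_K = ℤ[√-377].
disc(K) = -1508 is not divisible by 739; 739 is unramified.
(-377/739) = 362^369 mod 739 = 738, giving Legendre symbol -1.
d is a non-residue mod p, hence 739 remains inert in O_K.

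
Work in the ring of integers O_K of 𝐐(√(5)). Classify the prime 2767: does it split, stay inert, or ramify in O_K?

inert — (2767) stays prime in O_K

Since 5 ≡ 1 mod 4, the ring of integers is ℤ[(1+√5)/2] with discriminant 5.
disc(K) = 5 is not divisible by 2767; 2767 is unramified.
Legendre symbol by Euler's criterion: (5/2767) ≡ 5^1383 ≡ 2766 (mod 2767), i.e. (5/2767) = -1.
Legendre symbol -1 ⇒ 2767 is inert.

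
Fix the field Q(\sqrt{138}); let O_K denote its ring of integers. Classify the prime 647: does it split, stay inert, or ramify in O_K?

138 mod 4 = 2, hence disc K = 4·138 = 552 and O_K = ℤ[√138].
disc(K) = 552 is not divisible by 647; 647 is unramified.
Euler's criterion: 138^323 mod 647 = 646. Thus (138|647) = -1.
Legendre symbol -1 ⇒ 647 is inert.

inert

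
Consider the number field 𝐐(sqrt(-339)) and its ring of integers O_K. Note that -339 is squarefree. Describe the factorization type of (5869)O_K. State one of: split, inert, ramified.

splits completely

d = -339 ≡ 1 (mod 4), so O_K = ℤ[(1+√-339)/2] and disc(K) = d = -339.
disc(K) = -339 is not divisible by 5869; 5869 is unramified.
Compute (-339/5869) via Euler: 5530^((5869-1)/2) mod 5869 = 1, so (-339/5869) = 1.
(-339/5869) = 1, so 5869 splits.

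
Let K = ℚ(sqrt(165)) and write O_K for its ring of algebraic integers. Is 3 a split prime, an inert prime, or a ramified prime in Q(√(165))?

165 mod 4 = 1, hence disc K = 165 and O_K = ℤ[(1+√165)/2].
3 divides disc(K) = 165, so 3 ramifies.

3 is ramified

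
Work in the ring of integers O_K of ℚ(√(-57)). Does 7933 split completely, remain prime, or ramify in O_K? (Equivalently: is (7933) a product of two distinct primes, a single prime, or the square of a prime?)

-57 mod 4 = 3, hence disc K = 4·(-57) = -228 and O_K = ℤ[√-57].
Since gcd(7933, -228) = 1 the prime 7933 does not ramify.
(-57/7933) = 7876^3966 mod 7933 = 7932, giving Legendre symbol -1.
(-57/7933) = -1, so 7933 is inert.

inert — (7933) stays prime in O_K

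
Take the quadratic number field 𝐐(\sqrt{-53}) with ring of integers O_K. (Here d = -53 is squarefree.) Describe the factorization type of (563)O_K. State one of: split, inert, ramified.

Since -53 ≢ 1 mod 4, the ring of integers is ℤ[√-53] with discriminant 4·(-53) = -212.
disc(K) = -212 is not divisible by 563; 563 is unramified.
Compute (-53/563) via Euler: 510^((563-1)/2) mod 563 = 1, so (-53/563) = 1.
Legendre symbol 1 ⇒ 563 is split.

563 splits in O_K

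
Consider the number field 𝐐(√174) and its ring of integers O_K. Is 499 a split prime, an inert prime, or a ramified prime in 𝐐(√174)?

499 splits in O_K

d = 174 ≡ 2 (mod 4), so O_K = ℤ[√174] and disc(K) = 4d = 696.
disc(K) = 696 is not divisible by 499; 499 is unramified.
Compute (174/499) via Euler: 174^((499-1)/2) mod 499 = 1, so (174/499) = 1.
(174/499) = 1, so 499 splits.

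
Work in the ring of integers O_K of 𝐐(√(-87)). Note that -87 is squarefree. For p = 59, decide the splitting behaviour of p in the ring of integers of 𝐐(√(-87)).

-87 mod 4 = 1, hence disc K = -87 and O_K = ℤ[(1+√-87)/2].
59 ∤ -87, so 59 is unramified.
(-87/59) = 31^29 mod 59 = 58, giving Legendre symbol -1.
d is a non-residue mod p, hence 59 remains inert in O_K.

59 remains inert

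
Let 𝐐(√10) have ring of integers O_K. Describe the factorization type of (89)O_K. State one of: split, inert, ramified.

d = 10 ≡ 2 (mod 4), so O_K = ℤ[√10] and disc(K) = 4d = 40.
Since gcd(89, 40) = 1 the prime 89 does not ramify.
Euler's criterion: 10^44 mod 89 = 1. Thus (10|89) = 1.
d is a quadratic residue mod p, hence 89 splits in O_K.

split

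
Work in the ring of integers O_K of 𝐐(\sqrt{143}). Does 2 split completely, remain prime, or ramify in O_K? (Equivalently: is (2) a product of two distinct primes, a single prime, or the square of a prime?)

p ramifies

143 mod 4 = 3, hence disc K = 4·143 = 572 and O_K = ℤ[√143].
disc(K) = 572 = 2·286, so p = 2 is ramified.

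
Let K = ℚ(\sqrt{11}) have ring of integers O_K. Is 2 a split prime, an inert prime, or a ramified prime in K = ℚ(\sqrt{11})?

d = 11 ≡ 3 (mod 4), so O_K = ℤ[√11] and disc(K) = 4d = 44.
Ramification test: 2 | 44. The prime 2 ramifies in K.

ramified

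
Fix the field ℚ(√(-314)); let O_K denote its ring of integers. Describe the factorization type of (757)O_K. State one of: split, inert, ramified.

p splits

Since -314 ≢ 1 mod 4, the ring of integers is ℤ[√-314] with discriminant 4·(-314) = -1256.
disc(K) = -1256 is not divisible by 757; 757 is unramified.
(-314/757) = 443^378 mod 757 = 1, giving Legendre symbol 1.
(-314/757) = 1, so 757 splits.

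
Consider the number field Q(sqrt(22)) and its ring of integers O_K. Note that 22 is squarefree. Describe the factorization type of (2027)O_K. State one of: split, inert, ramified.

splits completely

22 mod 4 = 2, hence disc K = 4·22 = 88 and O_K = ℤ[√22].
Since gcd(2027, 88) = 1 the prime 2027 does not ramify.
(22/2027) = 22^1013 mod 2027 = 1, giving Legendre symbol 1.
d is a quadratic residue mod p, hence 2027 splits in O_K.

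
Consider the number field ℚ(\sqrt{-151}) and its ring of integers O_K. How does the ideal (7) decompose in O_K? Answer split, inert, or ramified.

-151 mod 4 = 1, hence disc K = -151 and O_K = ℤ[(1+√-151)/2].
disc(K) = -151 is not divisible by 7; 7 is unramified.
Legendre symbol by Euler's criterion: (-151/7) ≡ (-151)^3 ≡ 6 (mod 7), i.e. (-151/7) = -1.
Legendre symbol -1 ⇒ 7 is inert.

7 remains inert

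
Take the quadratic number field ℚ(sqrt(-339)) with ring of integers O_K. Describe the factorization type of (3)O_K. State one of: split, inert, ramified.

3 is ramified

d = -339 ≡ 1 (mod 4), so O_K = ℤ[(1+√-339)/2] and disc(K) = d = -339.
disc(K) = -339 = 3·(-113), so p = 3 is ramified.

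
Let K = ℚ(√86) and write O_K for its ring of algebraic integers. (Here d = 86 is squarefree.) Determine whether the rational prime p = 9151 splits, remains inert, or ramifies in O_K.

inert — (9151) stays prime in O_K

Since 86 ≢ 1 mod 4, the ring of integers is ℤ[√86] with discriminant 4·86 = 344.
Since gcd(9151, 344) = 1 the prime 9151 does not ramify.
(86/9151) = 86^4575 mod 9151 = 9150, giving Legendre symbol -1.
Legendre symbol -1 ⇒ 9151 is inert.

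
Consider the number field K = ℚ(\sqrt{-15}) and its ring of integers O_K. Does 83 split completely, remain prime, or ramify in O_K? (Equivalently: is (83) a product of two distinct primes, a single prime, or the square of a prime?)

d = -15 ≡ 1 (mod 4), so O_K = ℤ[(1+√-15)/2] and disc(K) = d = -15.
Since gcd(83, -15) = 1 the prime 83 does not ramify.
Compute (-15/83) via Euler: 68^((83-1)/2) mod 83 = 1, so (-15/83) = 1.
Legendre symbol 1 ⇒ 83 is split.

split — (83) = 𝔭₁𝔭₂ with 𝔭₁ ≠ 𝔭₂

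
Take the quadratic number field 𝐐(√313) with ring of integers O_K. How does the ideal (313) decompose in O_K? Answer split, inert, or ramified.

d = 313 ≡ 1 (mod 4), so O_K = ℤ[(1+√313)/2] and disc(K) = d = 313.
disc(K) = 313 = 313·1, so p = 313 is ramified.

p ramifies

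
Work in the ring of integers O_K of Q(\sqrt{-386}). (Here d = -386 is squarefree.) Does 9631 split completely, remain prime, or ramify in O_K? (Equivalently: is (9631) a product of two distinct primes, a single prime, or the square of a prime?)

splits completely

d = -386 ≡ 2 (mod 4), so O_K = ℤ[√-386] and disc(K) = 4d = -1544.
disc(K) = -1544 is not divisible by 9631; 9631 is unramified.
Legendre symbol by Euler's criterion: (-386/9631) ≡ (-386)^4815 ≡ 1 (mod 9631), i.e. (-386/9631) = 1.
d is a quadratic residue mod p, hence 9631 splits in O_K.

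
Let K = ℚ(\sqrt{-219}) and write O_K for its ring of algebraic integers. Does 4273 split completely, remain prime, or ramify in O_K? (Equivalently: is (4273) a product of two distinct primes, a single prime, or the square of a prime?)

4273 remains inert

-219 mod 4 = 1, hence disc K = -219 and O_K = ℤ[(1+√-219)/2].
4273 ∤ -219, so 4273 is unramified.
Compute (-219/4273) via Euler: 4054^((4273-1)/2) mod 4273 = 4272, so (-219/4273) = -1.
Legendre symbol -1 ⇒ 4273 is inert.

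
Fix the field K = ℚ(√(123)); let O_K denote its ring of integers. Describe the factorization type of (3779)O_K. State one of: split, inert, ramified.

inert — (3779) stays prime in O_K

123 mod 4 = 3, hence disc K = 4·123 = 492 and O_K = ℤ[√123].
3779 ∤ 492, so 3779 is unramified.
Euler's criterion: 123^1889 mod 3779 = 3778. Thus (123|3779) = -1.
d is a non-residue mod p, hence 3779 remains inert in O_K.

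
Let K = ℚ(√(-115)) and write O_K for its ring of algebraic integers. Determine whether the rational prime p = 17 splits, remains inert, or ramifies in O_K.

split

d = -115 ≡ 1 (mod 4), so O_K = ℤ[(1+√-115)/2] and disc(K) = d = -115.
Since gcd(17, -115) = 1 the prime 17 does not ramify.
Compute (-115/17) via Euler: 4^((17-1)/2) mod 17 = 1, so (-115/17) = 1.
Legendre symbol 1 ⇒ 17 is split.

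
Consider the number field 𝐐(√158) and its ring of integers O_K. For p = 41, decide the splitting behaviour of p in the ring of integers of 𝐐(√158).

remains prime (inert)

d = 158 ≡ 2 (mod 4), so O_K = ℤ[√158] and disc(K) = 4d = 632.
disc(K) = 632 is not divisible by 41; 41 is unramified.
(158/41) = 35^20 mod 41 = 40, giving Legendre symbol -1.
(158/41) = -1, so 41 is inert.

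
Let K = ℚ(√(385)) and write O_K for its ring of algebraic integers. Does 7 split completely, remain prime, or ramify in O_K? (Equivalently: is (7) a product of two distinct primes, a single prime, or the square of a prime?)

p ramifies

385 mod 4 = 1, hence disc K = 385 and O_K = ℤ[(1+√385)/2].
7 divides disc(K) = 385, so 7 ramifies.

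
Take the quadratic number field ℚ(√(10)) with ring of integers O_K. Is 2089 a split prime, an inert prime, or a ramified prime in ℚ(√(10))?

d = 10 ≡ 2 (mod 4), so O_K = ℤ[√10] and disc(K) = 4d = 40.
Since gcd(2089, 40) = 1 the prime 2089 does not ramify.
Compute (10/2089) via Euler: 10^((2089-1)/2) mod 2089 = 1, so (10/2089) = 1.
(10/2089) = 1, so 2089 splits.

split — (2089) = 𝔭₁𝔭₂ with 𝔭₁ ≠ 𝔭₂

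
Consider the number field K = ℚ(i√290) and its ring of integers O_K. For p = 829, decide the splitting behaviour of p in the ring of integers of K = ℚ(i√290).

829 splits in O_K

Since -290 ≢ 1 mod 4, the ring of integers is ℤ[√-290] with discriminant 4·(-290) = -1160.
Since gcd(829, -1160) = 1 the prime 829 does not ramify.
Legendre symbol by Euler's criterion: (-290/829) ≡ (-290)^414 ≡ 1 (mod 829), i.e. (-290/829) = 1.
Legendre symbol 1 ⇒ 829 is split.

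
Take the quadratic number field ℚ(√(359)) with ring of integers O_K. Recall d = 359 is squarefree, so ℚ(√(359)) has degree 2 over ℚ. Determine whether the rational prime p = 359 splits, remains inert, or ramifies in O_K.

359 mod 4 = 3, hence disc K = 4·359 = 1436 and O_K = ℤ[√359].
Ramification test: 359 | 1436. The prime 359 ramifies in K.

ramified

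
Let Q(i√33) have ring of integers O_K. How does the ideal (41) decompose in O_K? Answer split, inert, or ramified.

p splits

Since -33 ≢ 1 mod 4, the ring of integers is ℤ[√-33] with discriminant 4·(-33) = -132.
disc(K) = -132 is not divisible by 41; 41 is unramified.
Euler's criterion: (-33)^20 mod 41 = 1. Thus (-33|41) = 1.
d is a quadratic residue mod p, hence 41 splits in O_K.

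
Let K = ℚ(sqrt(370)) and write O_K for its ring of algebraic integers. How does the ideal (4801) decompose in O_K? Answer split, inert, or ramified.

p splits

d = 370 ≡ 2 (mod 4), so O_K = ℤ[√370] and disc(K) = 4d = 1480.
4801 ∤ 1480, so 4801 is unramified.
Compute (370/4801) via Euler: 370^((4801-1)/2) mod 4801 = 1, so (370/4801) = 1.
d is a quadratic residue mod p, hence 4801 splits in O_K.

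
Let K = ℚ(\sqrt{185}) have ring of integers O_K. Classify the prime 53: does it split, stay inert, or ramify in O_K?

d = 185 ≡ 1 (mod 4), so O_K = ℤ[(1+√185)/2] and disc(K) = d = 185.
Since gcd(53, 185) = 1 the prime 53 does not ramify.
(185/53) = 26^26 mod 53 = 52, giving Legendre symbol -1.
Legendre symbol -1 ⇒ 53 is inert.

53 remains inert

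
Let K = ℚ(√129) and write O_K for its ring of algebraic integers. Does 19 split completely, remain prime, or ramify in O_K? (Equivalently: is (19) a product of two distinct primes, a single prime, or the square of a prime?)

Since 129 ≡ 1 mod 4, the ring of integers is ℤ[(1+√129)/2] with discriminant 129.
Since gcd(19, 129) = 1 the prime 19 does not ramify.
Euler's criterion: 129^9 mod 19 = 18. Thus (129|19) = -1.
d is a non-residue mod p, hence 19 remains inert in O_K.

inert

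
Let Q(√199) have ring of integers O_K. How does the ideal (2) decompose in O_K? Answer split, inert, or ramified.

ramified

d = 199 ≡ 3 (mod 4), so O_K = ℤ[√199] and disc(K) = 4d = 796.
disc(K) = 796 = 2·398, so p = 2 is ramified.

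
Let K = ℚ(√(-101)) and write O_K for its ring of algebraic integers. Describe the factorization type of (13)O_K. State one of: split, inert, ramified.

split

d = -101 ≡ 3 (mod 4), so O_K = ℤ[√-101] and disc(K) = 4d = -404.
Since gcd(13, -404) = 1 the prime 13 does not ramify.
(-101/13) = 3^6 mod 13 = 1, giving Legendre symbol 1.
Legendre symbol 1 ⇒ 13 is split.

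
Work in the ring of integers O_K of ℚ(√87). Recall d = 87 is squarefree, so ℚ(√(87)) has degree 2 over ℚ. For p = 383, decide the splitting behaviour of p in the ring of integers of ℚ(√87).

p splits

d = 87 ≡ 3 (mod 4), so O_K = ℤ[√87] and disc(K) = 4d = 348.
Since gcd(383, 348) = 1 the prime 383 does not ramify.
Compute (87/383) via Euler: 87^((383-1)/2) mod 383 = 1, so (87/383) = 1.
Legendre symbol 1 ⇒ 383 is split.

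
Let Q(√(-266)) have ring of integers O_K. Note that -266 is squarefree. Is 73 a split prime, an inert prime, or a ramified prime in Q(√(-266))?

inert

d = -266 ≡ 2 (mod 4), so O_K = ℤ[√-266] and disc(K) = 4d = -1064.
73 ∤ -1064, so 73 is unramified.
Compute (-266/73) via Euler: 26^((73-1)/2) mod 73 = 72, so (-266/73) = -1.
d is a non-residue mod p, hence 73 remains inert in O_K.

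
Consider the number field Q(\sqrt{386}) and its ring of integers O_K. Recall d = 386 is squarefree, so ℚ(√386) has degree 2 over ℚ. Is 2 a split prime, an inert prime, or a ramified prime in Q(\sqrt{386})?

ramified — (2) = 𝔭²

d = 386 ≡ 2 (mod 4), so O_K = ℤ[√386] and disc(K) = 4d = 1544.
disc(K) = 1544 = 2·772, so p = 2 is ramified.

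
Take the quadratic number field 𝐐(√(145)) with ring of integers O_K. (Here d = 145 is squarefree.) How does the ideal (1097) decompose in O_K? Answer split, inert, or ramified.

inert — (1097) stays prime in O_K

145 mod 4 = 1, hence disc K = 145 and O_K = ℤ[(1+√145)/2].
1097 ∤ 145, so 1097 is unramified.
Euler's criterion: 145^548 mod 1097 = 1096. Thus (145|1097) = -1.
d is a non-residue mod p, hence 1097 remains inert in O_K.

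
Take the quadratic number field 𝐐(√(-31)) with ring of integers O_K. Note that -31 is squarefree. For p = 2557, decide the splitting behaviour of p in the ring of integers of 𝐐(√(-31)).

Since -31 ≡ 1 mod 4, the ring of integers is ℤ[(1+√-31)/2] with discriminant -31.
Since gcd(2557, -31) = 1 the prime 2557 does not ramify.
(-31/2557) = 2526^1278 mod 2557 = 2556, giving Legendre symbol -1.
Legendre symbol -1 ⇒ 2557 is inert.

2557 remains inert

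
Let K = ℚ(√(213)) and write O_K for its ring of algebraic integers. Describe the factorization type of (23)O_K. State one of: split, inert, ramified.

213 mod 4 = 1, hence disc K = 213 and O_K = ℤ[(1+√213)/2].
23 ∤ 213, so 23 is unramified.
Euler's criterion: 213^11 mod 23 = 1. Thus (213|23) = 1.
Legendre symbol 1 ⇒ 23 is split.

splits completely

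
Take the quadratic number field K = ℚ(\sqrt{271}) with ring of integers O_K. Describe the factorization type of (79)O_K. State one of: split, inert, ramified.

inert — (79) stays prime in O_K

d = 271 ≡ 3 (mod 4), so O_K = ℤ[√271] and disc(K) = 4d = 1084.
Since gcd(79, 1084) = 1 the prime 79 does not ramify.
(271/79) = 34^39 mod 79 = 78, giving Legendre symbol -1.
d is a non-residue mod p, hence 79 remains inert in O_K.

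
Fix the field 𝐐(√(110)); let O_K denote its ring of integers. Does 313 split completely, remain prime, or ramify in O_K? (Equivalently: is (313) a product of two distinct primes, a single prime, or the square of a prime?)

p is inert

110 mod 4 = 2, hence disc K = 4·110 = 440 and O_K = ℤ[√110].
Since gcd(313, 440) = 1 the prime 313 does not ramify.
Legendre symbol by Euler's criterion: (110/313) ≡ 110^156 ≡ 312 (mod 313), i.e. (110/313) = -1.
Legendre symbol -1 ⇒ 313 is inert.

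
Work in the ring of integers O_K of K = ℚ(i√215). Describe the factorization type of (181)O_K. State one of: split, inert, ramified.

181 splits in O_K

-215 mod 4 = 1, hence disc K = -215 and O_K = ℤ[(1+√-215)/2].
181 ∤ -215, so 181 is unramified.
(-215/181) = 147^90 mod 181 = 1, giving Legendre symbol 1.
d is a quadratic residue mod p, hence 181 splits in O_K.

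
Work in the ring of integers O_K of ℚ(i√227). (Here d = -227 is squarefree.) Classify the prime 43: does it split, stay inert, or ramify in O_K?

d = -227 ≡ 1 (mod 4), so O_K = ℤ[(1+√-227)/2] and disc(K) = d = -227.
Since gcd(43, -227) = 1 the prime 43 does not ramify.
Euler's criterion: (-227)^21 mod 43 = 1. Thus (-227|43) = 1.
(-227/43) = 1, so 43 splits.

p splits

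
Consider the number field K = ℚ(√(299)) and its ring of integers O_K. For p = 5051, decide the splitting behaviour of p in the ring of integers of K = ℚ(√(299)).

5051 remains inert

299 mod 4 = 3, hence disc K = 4·299 = 1196 and O_K = ℤ[√299].
Since gcd(5051, 1196) = 1 the prime 5051 does not ramify.
Euler's criterion: 299^2525 mod 5051 = 5050. Thus (299|5051) = -1.
d is a non-residue mod p, hence 5051 remains inert in O_K.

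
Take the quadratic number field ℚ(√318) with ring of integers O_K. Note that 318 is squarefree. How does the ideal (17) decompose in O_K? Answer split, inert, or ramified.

p is inert

d = 318 ≡ 2 (mod 4), so O_K = ℤ[√318] and disc(K) = 4d = 1272.
Since gcd(17, 1272) = 1 the prime 17 does not ramify.
Euler's criterion: 318^8 mod 17 = 16. Thus (318|17) = -1.
Legendre symbol -1 ⇒ 17 is inert.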